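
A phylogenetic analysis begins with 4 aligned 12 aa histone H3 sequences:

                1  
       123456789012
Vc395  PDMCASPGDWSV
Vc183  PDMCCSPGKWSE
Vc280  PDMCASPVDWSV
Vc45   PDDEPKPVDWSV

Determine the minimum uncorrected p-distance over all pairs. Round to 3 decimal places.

0.083

Pairwise Hamming distances:
  Vc395 vs Vc183: 3
  Vc395 vs Vc280: 1
  Vc395 vs Vc45: 5
  Vc183 vs Vc280: 4
  Vc183 vs Vc45: 7
  Vc280 vs Vc45: 4
The smallest is 1 mismatch, between Vc395 and Vc280; p = 1/12 = 0.083.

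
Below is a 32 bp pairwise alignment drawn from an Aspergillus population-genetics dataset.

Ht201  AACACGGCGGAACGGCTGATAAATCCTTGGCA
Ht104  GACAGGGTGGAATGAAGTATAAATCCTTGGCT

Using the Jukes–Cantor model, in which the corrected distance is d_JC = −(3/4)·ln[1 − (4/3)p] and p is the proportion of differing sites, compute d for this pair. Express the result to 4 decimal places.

Differing sites — 1:A/G; 5:C/G; 8:C/T; 13:C/T; 15:G/A; 16:C/A; 17:T/G; 18:G/T; 32:A/T.
p = 9/32 = 0.281250.
d = −0.75 · ln(1 − (4/3)·0.281250) = −0.75 · ln(0.625000) = −0.75 · (-0.470004) = 0.3525.

0.3525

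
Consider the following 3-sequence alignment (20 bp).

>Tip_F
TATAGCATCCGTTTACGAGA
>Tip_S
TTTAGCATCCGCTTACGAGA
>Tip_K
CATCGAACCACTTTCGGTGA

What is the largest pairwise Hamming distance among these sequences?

11

Pairwise Hamming distances:
  Tip_F vs Tip_S: 2
  Tip_F vs Tip_K: 9
  Tip_S vs Tip_K: 11
The largest is 11, between Tip_S and Tip_K.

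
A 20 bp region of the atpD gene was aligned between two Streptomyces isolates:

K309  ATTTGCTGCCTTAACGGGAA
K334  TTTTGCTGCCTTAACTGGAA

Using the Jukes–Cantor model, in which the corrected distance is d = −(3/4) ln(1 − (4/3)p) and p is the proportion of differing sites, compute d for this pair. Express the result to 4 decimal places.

The sequences differ at positions 1 (A/T), 16 (G/T).
p = 2/20 = 0.100000.
d = −0.75 · ln(1 − (4/3)·0.100000) = −0.75 · ln(0.866667) = −0.75 · (-0.143100) = 0.1073.

0.1073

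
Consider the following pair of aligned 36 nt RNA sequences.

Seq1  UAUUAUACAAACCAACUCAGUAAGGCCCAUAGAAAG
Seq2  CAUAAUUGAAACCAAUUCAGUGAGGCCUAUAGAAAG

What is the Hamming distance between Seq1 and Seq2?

7

Differing sites — 1:U/C; 4:U/A; 7:A/U; 8:C/G; 16:C/U; 22:A/G; 28:C/U.
That gives 7 mismatches out of 36 aligned sites, so the Hamming distance is 7.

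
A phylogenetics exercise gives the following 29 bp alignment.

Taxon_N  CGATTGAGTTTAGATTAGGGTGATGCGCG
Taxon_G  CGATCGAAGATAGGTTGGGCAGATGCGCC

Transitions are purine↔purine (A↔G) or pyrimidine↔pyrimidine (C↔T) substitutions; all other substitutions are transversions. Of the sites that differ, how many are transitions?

4

The sequences differ at positions 5 (T/C, transition), 8 (G/A, transition), 9 (T/G, transversion), 10 (T/A, transversion), 14 (A/G, transition), 17 (A/G, transition), 20 (G/C, transversion), 21 (T/A, transversion), 29 (G/C, transversion).
Of the 9 differences, 4 transitions and 5 transversions, so the answer is 4.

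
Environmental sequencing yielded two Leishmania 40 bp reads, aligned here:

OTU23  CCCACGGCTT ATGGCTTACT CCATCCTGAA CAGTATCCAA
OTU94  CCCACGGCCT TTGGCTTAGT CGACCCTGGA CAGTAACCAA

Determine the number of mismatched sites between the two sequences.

Differing sites — 9:T/C; 11:A/T; 19:C/G; 22:C/G; 24:T/C; 29:A/G; 36:T/A.
That gives 7 mismatches out of 40 aligned sites, so the Hamming distance is 7.

7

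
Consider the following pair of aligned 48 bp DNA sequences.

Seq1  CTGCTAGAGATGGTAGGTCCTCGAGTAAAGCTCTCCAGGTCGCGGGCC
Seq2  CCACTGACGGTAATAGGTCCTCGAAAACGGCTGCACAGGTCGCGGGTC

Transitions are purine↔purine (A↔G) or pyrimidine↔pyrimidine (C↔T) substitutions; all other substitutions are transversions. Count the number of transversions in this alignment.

Mismatches occur at site 2 (T↔C, transition), site 3 (G↔A, transition), site 6 (A↔G, transition), site 7 (G↔A, transition), site 8 (A↔C, transversion), site 10 (A↔G, transition), site 12 (G↔A, transition), site 13 (G↔A, transition), site 25 (G↔A, transition), site 26 (T↔A, transversion), site 28 (A↔C, transversion), site 29 (A↔G, transition), site 33 (C↔G, transversion), site 34 (T↔C, transition), site 35 (C↔A, transversion), site 47 (C↔T, transition).
Of the 16 differences, 11 transitions and 5 transversions, so the answer is 5.

5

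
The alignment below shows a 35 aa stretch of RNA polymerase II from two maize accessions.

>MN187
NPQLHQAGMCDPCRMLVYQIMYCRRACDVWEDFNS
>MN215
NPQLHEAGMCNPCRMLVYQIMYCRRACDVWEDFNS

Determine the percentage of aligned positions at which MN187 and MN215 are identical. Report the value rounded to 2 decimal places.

94.29%

Differing sites — 6:Q/E; 11:D/N.
33 of the 35 sites match, so the percent identity is 33/35 × 100 = 94.29%.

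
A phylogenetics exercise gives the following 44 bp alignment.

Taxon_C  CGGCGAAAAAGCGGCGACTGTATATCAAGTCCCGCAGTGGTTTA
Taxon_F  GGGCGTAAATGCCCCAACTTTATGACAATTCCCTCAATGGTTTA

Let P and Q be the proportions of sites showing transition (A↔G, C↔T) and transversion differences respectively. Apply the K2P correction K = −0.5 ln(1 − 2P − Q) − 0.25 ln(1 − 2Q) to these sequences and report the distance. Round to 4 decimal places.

0.3400

Mismatches occur at site 1 (C→G, transversion), site 6 (A→T, transversion), site 10 (A→T, transversion), site 13 (G→C, transversion), site 14 (G→C, transversion), site 16 (G→A, transition), site 20 (G→T, transversion), site 24 (A→G, transition), site 25 (T→A, transversion), site 29 (G→T, transversion), site 34 (G→T, transversion), site 37 (G→A, transition).
Of the 12 differences, 3 transitions and 9 transversions over 44 sites: P = 3/44 = 0.068182, Q = 9/44 = 0.204545.
d = −0.5·ln(0.659091) − 0.25·ln(0.590910) = −0.5·(-0.416894) − 0.25·(-0.526092) = 0.3400.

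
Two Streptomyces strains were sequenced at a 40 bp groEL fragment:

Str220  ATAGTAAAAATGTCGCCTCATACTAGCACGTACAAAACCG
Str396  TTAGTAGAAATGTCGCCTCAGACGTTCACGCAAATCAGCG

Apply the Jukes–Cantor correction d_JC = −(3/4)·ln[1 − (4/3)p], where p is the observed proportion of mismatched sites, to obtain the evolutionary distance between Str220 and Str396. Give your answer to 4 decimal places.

The sequences differ at positions 1 (A/T), 7 (A/G), 21 (T/G), 24 (T/G), 25 (A/T), 26 (G/T), 31 (T/C), 33 (C/A), 35 (A/T), 36 (A/C), 38 (C/G).
p = 11/40 = 0.275000.
d = −0.75 · ln(1 − (4/3)·0.275000) = −0.75 · ln(0.633333) = −0.75 · (-0.456759) = 0.3426.

0.3426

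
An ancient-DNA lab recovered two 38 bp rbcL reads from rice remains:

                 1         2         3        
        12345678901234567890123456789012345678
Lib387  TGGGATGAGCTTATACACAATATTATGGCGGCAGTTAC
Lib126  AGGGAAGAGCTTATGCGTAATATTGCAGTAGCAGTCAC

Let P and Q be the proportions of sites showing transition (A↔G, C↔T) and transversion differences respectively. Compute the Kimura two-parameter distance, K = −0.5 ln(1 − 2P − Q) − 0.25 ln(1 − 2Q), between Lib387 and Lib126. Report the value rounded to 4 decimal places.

The sequences differ at positions 1 (T/A, transversion), 6 (T/A, transversion), 15 (A/G, transition), 17 (A/G, transition), 18 (C/T, transition), 25 (A/G, transition), 26 (T/C, transition), 27 (G/A, transition), 29 (C/T, transition), 30 (G/A, transition), 36 (T/C, transition).
Of the 11 differences, 9 transitions and 2 transversions over 38 sites: P = 9/38 = 0.236842, Q = 2/38 = 0.052632.
d = −0.5·ln(0.473684) − 0.25·ln(0.894736) = −0.5·(-0.747215) − 0.25·(-0.111227) = 0.4014.

0.4014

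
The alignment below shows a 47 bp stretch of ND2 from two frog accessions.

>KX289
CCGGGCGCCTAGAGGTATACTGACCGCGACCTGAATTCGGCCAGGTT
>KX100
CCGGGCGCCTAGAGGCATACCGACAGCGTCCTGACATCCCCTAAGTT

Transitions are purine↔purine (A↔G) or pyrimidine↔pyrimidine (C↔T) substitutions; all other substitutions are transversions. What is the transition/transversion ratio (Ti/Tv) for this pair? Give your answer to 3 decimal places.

0.667

Mismatches occur at site 16 (T/C, transition), site 21 (T/C, transition), site 25 (C/A, transversion), site 29 (A/T, transversion), site 35 (A/C, transversion), site 36 (T/A, transversion), site 39 (G/C, transversion), site 40 (G/C, transversion), site 42 (C/T, transition), site 44 (G/A, transition).
Of the 10 differences, 4 transitions and 6 transversions, so Ti/Tv = 4/6 = 0.667.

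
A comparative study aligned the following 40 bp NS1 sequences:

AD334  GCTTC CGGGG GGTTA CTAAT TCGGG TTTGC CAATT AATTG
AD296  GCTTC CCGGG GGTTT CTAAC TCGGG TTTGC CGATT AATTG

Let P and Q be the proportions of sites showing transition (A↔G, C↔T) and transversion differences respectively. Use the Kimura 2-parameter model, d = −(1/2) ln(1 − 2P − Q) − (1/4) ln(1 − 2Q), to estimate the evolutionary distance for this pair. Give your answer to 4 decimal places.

The sequences differ at positions 7 (G/C, transversion), 15 (A/T, transversion), 20 (T/C, transition), 32 (A/G, transition).
Of the 4 differences, 2 transitions and 2 transversions over 40 sites: P = 2/40 = 0.050000, Q = 2/40 = 0.050000.
d = −0.5·ln(0.850000) − 0.25·ln(0.900000) = −0.5·(-0.162519) − 0.25·(-0.105361) = 0.1076.

0.1076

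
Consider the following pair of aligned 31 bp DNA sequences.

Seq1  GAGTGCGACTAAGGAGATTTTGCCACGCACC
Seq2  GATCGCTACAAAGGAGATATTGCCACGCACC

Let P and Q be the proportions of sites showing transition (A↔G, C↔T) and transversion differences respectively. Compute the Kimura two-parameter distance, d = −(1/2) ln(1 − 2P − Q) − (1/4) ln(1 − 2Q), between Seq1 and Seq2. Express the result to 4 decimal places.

0.1822

Differing sites — 3:G/T (Tv); 4:T/C (Ti); 7:G/T (Tv); 10:T/A (Tv); 19:T/A (Tv).
Of the 5 differences, 1 transition and 4 transversions over 31 sites: P = 1/31 = 0.032258, Q = 4/31 = 0.129032.
d = −0.5·ln(0.806452) − 0.25·ln(0.741936) = −0.5·(-0.215111) − 0.25·(-0.298492) = 0.1822.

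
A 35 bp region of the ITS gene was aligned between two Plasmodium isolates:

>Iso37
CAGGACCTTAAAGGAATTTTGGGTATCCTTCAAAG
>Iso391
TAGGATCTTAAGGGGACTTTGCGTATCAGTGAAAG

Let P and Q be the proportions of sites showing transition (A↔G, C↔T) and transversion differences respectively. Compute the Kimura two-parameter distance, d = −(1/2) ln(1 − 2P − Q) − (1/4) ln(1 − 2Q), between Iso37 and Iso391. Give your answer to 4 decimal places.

Differing sites — 1:C/T (Ti); 6:C/T (Ti); 12:A/G (Ti); 15:A/G (Ti); 17:T/C (Ti); 22:G/C (Tv); 28:C/A (Tv); 29:T/G (Tv); 31:C/G (Tv).
Of the 9 differences, 5 transitions and 4 transversions over 35 sites: P = 5/35 = 0.142857, Q = 4/35 = 0.114286.
d = −0.5·ln(0.600000) − 0.25·ln(0.771428) = −0.5·(-0.510826) − 0.25·(-0.259512) = 0.3203.

0.3203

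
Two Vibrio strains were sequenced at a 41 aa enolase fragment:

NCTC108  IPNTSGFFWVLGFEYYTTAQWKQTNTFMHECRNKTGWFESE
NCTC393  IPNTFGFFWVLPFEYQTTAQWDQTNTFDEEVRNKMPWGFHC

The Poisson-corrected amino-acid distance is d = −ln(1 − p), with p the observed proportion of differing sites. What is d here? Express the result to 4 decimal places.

0.3814

Mismatches occur at site 5 (S→F), site 12 (G→P), site 16 (Y→Q), site 22 (K→D), site 28 (M→D), site 29 (H→E), site 31 (C→V), site 35 (T→M), site 36 (G→P), site 38 (F→G), site 39 (E→F), site 40 (S→H), site 41 (E→C).
p = 13/41 = 0.317073.
d = −ln(1 − 0.317073) = −ln(0.682927) = 0.3814.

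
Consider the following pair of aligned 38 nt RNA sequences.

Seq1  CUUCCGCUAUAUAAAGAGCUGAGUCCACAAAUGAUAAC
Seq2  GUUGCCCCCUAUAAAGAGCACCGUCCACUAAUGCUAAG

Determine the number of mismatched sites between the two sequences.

11

Mismatches occur at site 1 (C→G), site 4 (C→G), site 6 (G→C), site 8 (U→C), site 9 (A→C), site 20 (U→A), site 21 (G→C), site 22 (A→C), site 29 (A→U), site 34 (A→C), site 38 (C→G).
That gives 11 mismatches out of 38 aligned sites, so the Hamming distance is 11.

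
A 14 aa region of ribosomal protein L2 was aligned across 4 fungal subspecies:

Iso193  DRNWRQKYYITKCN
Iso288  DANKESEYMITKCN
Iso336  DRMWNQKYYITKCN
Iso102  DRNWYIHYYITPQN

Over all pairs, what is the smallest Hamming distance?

Pairwise Hamming distances:
  Iso193 vs Iso288: 6
  Iso193 vs Iso336: 2
  Iso193 vs Iso102: 5
  Iso288 vs Iso336: 7
  Iso288 vs Iso102: 8
  Iso336 vs Iso102: 6
The smallest is 2, between Iso193 and Iso336.

2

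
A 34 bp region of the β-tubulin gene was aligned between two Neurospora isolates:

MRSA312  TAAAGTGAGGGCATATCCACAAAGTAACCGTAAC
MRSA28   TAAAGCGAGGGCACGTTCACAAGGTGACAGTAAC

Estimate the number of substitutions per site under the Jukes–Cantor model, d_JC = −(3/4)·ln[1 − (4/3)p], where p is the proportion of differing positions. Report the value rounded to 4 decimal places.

The sequences differ at positions 6 (T/C), 14 (T/C), 15 (A/G), 17 (C/T), 23 (A/G), 26 (A/G), 29 (C/A).
p = 7/34 = 0.205882.
d = −0.75 · ln(1 − (4/3)·0.205882) = −0.75 · ln(0.725491) = −0.75 · (-0.320907) = 0.2407.

0.2407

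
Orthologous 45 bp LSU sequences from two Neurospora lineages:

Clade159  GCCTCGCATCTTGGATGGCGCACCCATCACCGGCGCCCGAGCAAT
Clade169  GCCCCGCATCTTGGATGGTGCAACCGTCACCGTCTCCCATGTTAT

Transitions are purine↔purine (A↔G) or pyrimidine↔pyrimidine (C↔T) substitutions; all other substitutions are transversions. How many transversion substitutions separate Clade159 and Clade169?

Differing sites — 4:T/C (Ti); 19:C/T (Ti); 23:C/A (Tv); 26:A/G (Ti); 33:G/T (Tv); 35:G/T (Tv); 39:G/A (Ti); 40:A/T (Tv); 42:C/T (Ti); 43:A/T (Tv).
Of the 10 differences, 5 transitions and 5 transversions, so the answer is 5.

5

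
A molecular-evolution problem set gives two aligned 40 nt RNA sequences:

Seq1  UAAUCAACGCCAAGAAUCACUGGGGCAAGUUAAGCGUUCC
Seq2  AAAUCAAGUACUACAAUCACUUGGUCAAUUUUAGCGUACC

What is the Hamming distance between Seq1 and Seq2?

11

Differing sites — 1:U/A; 8:C/G; 9:G/U; 10:C/A; 12:A/U; 14:G/C; 22:G/U; 25:G/U; 29:G/U; 32:A/U; 38:U/A.
That gives 11 mismatches out of 40 aligned sites, so the Hamming distance is 11.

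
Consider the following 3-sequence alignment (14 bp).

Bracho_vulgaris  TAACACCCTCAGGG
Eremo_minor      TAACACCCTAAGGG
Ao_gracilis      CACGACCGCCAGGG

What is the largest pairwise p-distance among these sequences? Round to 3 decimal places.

0.429

Pairwise Hamming distances:
  Bracho_vulgaris vs Eremo_minor: 1
  Bracho_vulgaris vs Ao_gracilis: 5
  Eremo_minor vs Ao_gracilis: 6
The largest is 6 mismatches, between Eremo_minor and Ao_gracilis; p = 6/14 = 0.429.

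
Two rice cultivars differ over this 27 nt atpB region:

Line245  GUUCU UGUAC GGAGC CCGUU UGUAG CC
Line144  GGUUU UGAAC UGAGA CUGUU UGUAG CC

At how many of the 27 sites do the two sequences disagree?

6

Differing sites — 2:U/G; 4:C/U; 8:U/A; 11:G/U; 15:C/A; 17:C/U.
That gives 6 mismatches out of 27 aligned sites, so the Hamming distance is 6.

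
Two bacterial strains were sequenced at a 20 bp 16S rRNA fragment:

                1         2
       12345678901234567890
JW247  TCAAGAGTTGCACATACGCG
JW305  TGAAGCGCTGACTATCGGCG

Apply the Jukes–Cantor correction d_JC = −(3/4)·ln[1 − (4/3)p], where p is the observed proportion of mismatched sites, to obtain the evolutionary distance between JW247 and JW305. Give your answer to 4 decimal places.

0.5716

Differing sites — 2:C/G; 6:A/C; 8:T/C; 11:C/A; 12:A/C; 13:C/T; 16:A/C; 17:C/G.
p = 8/20 = 0.400000.
d = −0.75 · ln(1 − (4/3)·0.400000) = −0.75 · ln(0.466667) = −0.75 · (-0.762139) = 0.5716.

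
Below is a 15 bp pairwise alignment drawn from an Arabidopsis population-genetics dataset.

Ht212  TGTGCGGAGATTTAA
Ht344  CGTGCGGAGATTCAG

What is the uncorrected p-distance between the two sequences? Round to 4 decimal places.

0.2000

The sequences differ at positions 1 (T/C), 13 (T/C), 15 (A/G).
There are 3 differences over 15 sites, so p = 3/15 = 0.2000.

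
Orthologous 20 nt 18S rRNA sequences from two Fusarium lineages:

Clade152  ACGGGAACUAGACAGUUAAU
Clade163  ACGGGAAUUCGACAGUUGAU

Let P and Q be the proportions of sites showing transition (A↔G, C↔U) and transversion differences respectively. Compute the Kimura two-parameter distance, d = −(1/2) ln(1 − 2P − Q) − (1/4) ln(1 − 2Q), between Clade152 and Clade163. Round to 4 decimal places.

Mismatches occur at site 8 (C↔U, transition), site 10 (A↔C, transversion), site 18 (A↔G, transition).
Of the 3 differences, 2 transitions and 1 transversion over 20 sites: P = 2/20 = 0.100000, Q = 1/20 = 0.050000.
d = −0.5·ln(0.750000) − 0.25·ln(0.900000) = −0.5·(-0.287682) − 0.25·(-0.105361) = 0.1702.

0.1702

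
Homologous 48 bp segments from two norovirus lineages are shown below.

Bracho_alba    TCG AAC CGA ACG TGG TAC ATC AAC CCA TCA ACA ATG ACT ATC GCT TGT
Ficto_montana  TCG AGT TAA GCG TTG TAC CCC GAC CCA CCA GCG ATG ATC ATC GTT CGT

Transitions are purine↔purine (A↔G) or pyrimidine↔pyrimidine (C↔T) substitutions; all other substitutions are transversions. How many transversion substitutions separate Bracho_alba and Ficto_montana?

Differing sites — 5:A/G (Ti); 6:C/T (Ti); 7:C/T (Ti); 8:G/A (Ti); 10:A/G (Ti); 14:G/T (Tv); 19:A/C (Tv); 20:T/C (Ti); 22:A/G (Ti); 28:T/C (Ti); 31:A/G (Ti); 33:A/G (Ti); 38:C/T (Ti); 39:T/C (Ti); 44:C/T (Ti); 46:T/C (Ti).
Of the 16 differences, 14 transitions and 2 transversions, so the answer is 2.

2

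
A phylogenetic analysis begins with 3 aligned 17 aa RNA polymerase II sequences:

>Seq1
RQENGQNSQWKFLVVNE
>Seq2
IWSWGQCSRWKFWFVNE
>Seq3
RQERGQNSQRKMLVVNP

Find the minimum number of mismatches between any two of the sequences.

4

Pairwise Hamming distances:
  Seq1 vs Seq2: 8
  Seq1 vs Seq3: 4
  Seq2 vs Seq3: 11
The smallest is 4, between Seq1 and Seq3.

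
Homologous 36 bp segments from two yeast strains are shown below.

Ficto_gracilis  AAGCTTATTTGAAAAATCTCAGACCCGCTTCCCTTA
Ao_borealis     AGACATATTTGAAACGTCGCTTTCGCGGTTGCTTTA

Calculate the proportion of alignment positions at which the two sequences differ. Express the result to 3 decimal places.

Differing sites — 2:A/G; 3:G/A; 5:T/A; 15:A/C; 16:A/G; 19:T/G; 21:A/T; 22:G/T; 23:A/T; 25:C/G; 28:C/G; 31:C/G; 33:C/T.
There are 13 differences over 36 sites, so p = 13/36 = 0.361.

0.361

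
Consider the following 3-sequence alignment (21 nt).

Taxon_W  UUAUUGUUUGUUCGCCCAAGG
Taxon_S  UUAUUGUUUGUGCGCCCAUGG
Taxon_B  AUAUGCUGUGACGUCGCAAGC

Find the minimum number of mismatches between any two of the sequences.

2

Pairwise Hamming distances:
  Taxon_W vs Taxon_S: 2
  Taxon_W vs Taxon_B: 10
  Taxon_S vs Taxon_B: 11
The smallest is 2, between Taxon_W and Taxon_S.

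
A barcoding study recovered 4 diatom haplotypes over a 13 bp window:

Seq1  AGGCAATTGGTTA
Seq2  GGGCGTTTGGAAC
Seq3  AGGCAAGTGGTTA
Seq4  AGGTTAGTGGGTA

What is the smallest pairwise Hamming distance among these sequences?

1

Pairwise Hamming distances:
  Seq1 vs Seq2: 6
  Seq1 vs Seq3: 1
  Seq1 vs Seq4: 4
  Seq2 vs Seq3: 7
  Seq2 vs Seq4: 8
  Seq3 vs Seq4: 3
The smallest is 1, between Seq1 and Seq3.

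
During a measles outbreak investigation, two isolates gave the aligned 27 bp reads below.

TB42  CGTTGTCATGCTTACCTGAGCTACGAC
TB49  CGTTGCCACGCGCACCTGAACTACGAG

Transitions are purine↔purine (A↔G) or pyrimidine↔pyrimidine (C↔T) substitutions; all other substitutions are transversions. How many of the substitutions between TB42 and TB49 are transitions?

The sequences differ at positions 6 (T/C, transition), 9 (T/C, transition), 12 (T/G, transversion), 13 (T/C, transition), 20 (G/A, transition), 27 (C/G, transversion).
Of the 6 differences, 4 transitions and 2 transversions, so the answer is 4.

4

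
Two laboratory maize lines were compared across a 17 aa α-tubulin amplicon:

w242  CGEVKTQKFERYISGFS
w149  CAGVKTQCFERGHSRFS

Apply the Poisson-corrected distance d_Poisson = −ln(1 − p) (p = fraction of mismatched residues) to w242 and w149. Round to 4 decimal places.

0.4353

Mismatches occur at site 2 (G→A), site 3 (E→G), site 8 (K→C), site 12 (Y→G), site 13 (I→H), site 15 (G→R).
p = 6/17 = 0.352941.
d = −ln(1 − 0.352941) = −ln(0.647059) = 0.4353.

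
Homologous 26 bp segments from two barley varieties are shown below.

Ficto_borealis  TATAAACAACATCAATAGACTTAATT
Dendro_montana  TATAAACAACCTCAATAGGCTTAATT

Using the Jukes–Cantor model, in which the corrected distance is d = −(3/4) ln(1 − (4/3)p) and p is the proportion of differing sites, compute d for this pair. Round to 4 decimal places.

The sequences differ at positions 11 (A/C), 19 (A/G).
p = 2/26 = 0.076923.
d = −0.75 · ln(1 − (4/3)·0.076923) = −0.75 · ln(0.897436) = −0.75 · (-0.108213) = 0.0812.

0.0812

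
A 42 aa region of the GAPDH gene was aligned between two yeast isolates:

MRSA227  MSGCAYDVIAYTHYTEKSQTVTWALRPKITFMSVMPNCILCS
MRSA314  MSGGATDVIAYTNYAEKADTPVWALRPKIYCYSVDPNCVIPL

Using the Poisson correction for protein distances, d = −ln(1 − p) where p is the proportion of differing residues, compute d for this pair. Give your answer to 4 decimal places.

0.4796

Mismatches occur at site 4 (C/G), site 6 (Y/T), site 13 (H/N), site 15 (T/A), site 18 (S/A), site 19 (Q/D), site 21 (V/P), site 22 (T/V), site 30 (T/Y), site 31 (F/C), site 32 (M/Y), site 35 (M/D), site 39 (I/V), site 40 (L/I), site 41 (C/P), site 42 (S/L).
p = 16/42 = 0.380952.
d = −ln(1 − 0.380952) = −ln(0.619048) = 0.4796.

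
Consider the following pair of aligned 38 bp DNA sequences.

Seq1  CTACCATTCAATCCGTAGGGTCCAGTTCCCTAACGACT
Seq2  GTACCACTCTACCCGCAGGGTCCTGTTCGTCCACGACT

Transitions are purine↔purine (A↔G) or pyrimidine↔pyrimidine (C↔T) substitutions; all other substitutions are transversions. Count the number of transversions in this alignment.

The sequences differ at positions 1 (C/G, transversion), 7 (T/C, transition), 10 (A/T, transversion), 12 (T/C, transition), 16 (T/C, transition), 24 (A/T, transversion), 29 (C/G, transversion), 30 (C/T, transition), 31 (T/C, transition), 32 (A/C, transversion).
Of the 10 differences, 5 transitions and 5 transversions, so the answer is 5.

5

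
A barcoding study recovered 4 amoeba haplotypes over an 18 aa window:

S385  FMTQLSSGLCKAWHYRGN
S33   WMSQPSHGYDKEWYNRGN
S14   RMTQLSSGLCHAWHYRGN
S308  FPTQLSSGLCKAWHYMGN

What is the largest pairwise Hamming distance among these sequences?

Pairwise Hamming distances:
  S385 vs S33: 9
  S385 vs S14: 2
  S385 vs S308: 2
  S33 vs S14: 10
  S33 vs S308: 11
  S14 vs S308: 4
The largest is 11, between S33 and S308.

11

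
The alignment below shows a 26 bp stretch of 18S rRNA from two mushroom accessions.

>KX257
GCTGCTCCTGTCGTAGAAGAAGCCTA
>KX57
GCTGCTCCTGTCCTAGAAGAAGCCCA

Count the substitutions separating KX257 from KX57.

Differing sites — 13:G/C; 25:T/C.
That gives 2 mismatches out of 26 aligned sites, so the Hamming distance is 2.

2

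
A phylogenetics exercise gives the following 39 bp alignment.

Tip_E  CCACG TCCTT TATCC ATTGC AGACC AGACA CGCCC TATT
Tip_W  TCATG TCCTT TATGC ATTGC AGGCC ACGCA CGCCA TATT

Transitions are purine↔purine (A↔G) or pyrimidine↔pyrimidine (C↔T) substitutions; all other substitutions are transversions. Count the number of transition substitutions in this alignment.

Mismatches occur at site 1 (C/T, transition), site 4 (C/T, transition), site 14 (C/G, transversion), site 23 (A/G, transition), site 27 (G/C, transversion), site 28 (A/G, transition), site 35 (C/A, transversion).
Of the 7 differences, 4 transitions and 3 transversions, so the answer is 4.

4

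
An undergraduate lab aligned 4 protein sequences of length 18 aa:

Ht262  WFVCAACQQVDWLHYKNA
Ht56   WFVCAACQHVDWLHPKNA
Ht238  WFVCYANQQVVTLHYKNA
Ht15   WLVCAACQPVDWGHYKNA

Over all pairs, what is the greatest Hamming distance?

7

Pairwise Hamming distances:
  Ht262 vs Ht56: 2
  Ht262 vs Ht238: 4
  Ht262 vs Ht15: 3
  Ht56 vs Ht238: 6
  Ht56 vs Ht15: 4
  Ht238 vs Ht15: 7
The largest is 7, between Ht238 and Ht15.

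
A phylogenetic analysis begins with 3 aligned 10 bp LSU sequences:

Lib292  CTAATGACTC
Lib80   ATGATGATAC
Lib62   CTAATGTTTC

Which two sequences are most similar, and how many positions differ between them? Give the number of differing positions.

Pairwise Hamming distances:
  Lib292 vs Lib80: 4
  Lib292 vs Lib62: 2
  Lib80 vs Lib62: 4
The smallest is 2, between Lib292 and Lib62.

2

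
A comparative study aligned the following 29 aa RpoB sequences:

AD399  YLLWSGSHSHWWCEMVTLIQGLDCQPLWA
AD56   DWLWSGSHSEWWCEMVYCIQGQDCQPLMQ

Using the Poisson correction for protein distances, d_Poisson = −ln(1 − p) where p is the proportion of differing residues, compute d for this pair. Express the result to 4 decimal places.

0.3228

Differing sites — 1:Y/D; 2:L/W; 10:H/E; 17:T/Y; 18:L/C; 22:L/Q; 28:W/M; 29:A/Q.
p = 8/29 = 0.275862.
d = −ln(1 − 0.275862) = −ln(0.724138) = 0.3228.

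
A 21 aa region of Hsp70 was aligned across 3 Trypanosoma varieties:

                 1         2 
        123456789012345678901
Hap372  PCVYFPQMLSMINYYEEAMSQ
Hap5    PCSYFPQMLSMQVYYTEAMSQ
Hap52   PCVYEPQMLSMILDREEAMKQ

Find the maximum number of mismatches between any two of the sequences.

8

Pairwise Hamming distances:
  Hap372 vs Hap5: 4
  Hap372 vs Hap52: 5
  Hap5 vs Hap52: 8
The largest is 8, between Hap5 and Hap52.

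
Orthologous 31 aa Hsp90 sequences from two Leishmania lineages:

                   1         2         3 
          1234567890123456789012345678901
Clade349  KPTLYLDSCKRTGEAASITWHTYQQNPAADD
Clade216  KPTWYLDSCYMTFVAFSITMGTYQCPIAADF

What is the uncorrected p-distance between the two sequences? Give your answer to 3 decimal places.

0.387

Differing sites — 4:L/W; 10:K/Y; 11:R/M; 13:G/F; 14:E/V; 16:A/F; 20:W/M; 21:H/G; 25:Q/C; 26:N/P; 27:P/I; 31:D/F.
There are 12 differences over 31 sites, so p = 12/31 = 0.387.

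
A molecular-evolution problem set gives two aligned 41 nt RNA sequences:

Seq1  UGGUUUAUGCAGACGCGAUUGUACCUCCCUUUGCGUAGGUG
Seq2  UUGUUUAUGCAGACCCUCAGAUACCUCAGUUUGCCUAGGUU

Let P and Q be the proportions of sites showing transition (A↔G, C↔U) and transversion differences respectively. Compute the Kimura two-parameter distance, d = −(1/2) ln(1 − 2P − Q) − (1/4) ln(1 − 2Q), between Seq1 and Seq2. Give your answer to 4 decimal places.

Mismatches occur at site 2 (G→U, transversion), site 15 (G→C, transversion), site 17 (G→U, transversion), site 18 (A→C, transversion), site 19 (U→A, transversion), site 20 (U→G, transversion), site 21 (G→A, transition), site 28 (C→A, transversion), site 29 (C→G, transversion), site 35 (G→C, transversion), site 41 (G→U, transversion).
Of the 11 differences, 1 transition and 10 transversions over 41 sites: P = 1/41 = 0.024390, Q = 10/41 = 0.243902.
d = −0.5·ln(0.707318) − 0.25·ln(0.512196) = −0.5·(-0.346275) − 0.25·(-0.669048) = 0.3404.

0.3404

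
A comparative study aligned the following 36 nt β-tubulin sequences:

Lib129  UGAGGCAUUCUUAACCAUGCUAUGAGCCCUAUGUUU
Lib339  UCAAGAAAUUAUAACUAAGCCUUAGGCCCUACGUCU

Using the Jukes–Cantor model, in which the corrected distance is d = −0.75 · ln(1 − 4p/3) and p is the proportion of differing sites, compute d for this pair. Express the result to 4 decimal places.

Mismatches occur at site 2 (G↔C), site 4 (G↔A), site 6 (C↔A), site 8 (U↔A), site 10 (C↔U), site 11 (U↔A), site 16 (C↔U), site 18 (U↔A), site 21 (U↔C), site 22 (A↔U), site 24 (G↔A), site 25 (A↔G), site 32 (U↔C), site 35 (U↔C).
p = 14/36 = 0.388889.
d = −0.75 · ln(1 − (4/3)·0.388889) = −0.75 · ln(0.481481) = −0.75 · (-0.730889) = 0.5482.

0.5482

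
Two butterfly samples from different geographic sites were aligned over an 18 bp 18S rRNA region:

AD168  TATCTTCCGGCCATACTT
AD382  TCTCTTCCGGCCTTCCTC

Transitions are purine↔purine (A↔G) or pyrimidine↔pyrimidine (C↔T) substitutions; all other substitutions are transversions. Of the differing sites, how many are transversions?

3

The sequences differ at positions 2 (A/C, transversion), 13 (A/T, transversion), 15 (A/C, transversion), 18 (T/C, transition).
Of the 4 differences, 1 transition and 3 transversions, so the answer is 3.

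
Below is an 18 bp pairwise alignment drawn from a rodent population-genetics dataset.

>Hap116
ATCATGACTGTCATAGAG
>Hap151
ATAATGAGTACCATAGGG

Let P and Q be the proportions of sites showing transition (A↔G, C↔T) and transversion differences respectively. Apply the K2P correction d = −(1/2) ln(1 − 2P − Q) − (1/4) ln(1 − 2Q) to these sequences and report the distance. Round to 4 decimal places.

Mismatches occur at site 3 (C/A, transversion), site 8 (C/G, transversion), site 10 (G/A, transition), site 11 (T/C, transition), site 17 (A/G, transition).
Of the 5 differences, 3 transitions and 2 transversions over 18 sites: P = 3/18 = 0.166667, Q = 2/18 = 0.111111.
d = −0.5·ln(0.555555) − 0.25·ln(0.777778) = −0.5·(-0.587788) − 0.25·(-0.251314) = 0.3567.

0.3567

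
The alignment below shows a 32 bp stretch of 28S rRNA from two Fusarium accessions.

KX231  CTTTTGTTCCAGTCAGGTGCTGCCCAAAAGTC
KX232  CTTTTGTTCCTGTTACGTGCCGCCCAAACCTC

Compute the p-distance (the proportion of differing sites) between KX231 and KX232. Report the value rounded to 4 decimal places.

0.1875

Differing sites — 11:A/T; 14:C/T; 16:G/C; 21:T/C; 29:A/C; 30:G/C.
There are 6 differences over 32 sites, so p = 6/32 = 0.1875.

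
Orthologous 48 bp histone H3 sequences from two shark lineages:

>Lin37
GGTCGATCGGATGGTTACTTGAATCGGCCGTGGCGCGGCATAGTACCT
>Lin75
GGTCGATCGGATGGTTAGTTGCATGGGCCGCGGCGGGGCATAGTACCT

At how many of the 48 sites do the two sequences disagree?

5

Mismatches occur at site 18 (C→G), site 22 (A→C), site 25 (C→G), site 31 (T→C), site 36 (C→G).
That gives 5 mismatches out of 48 aligned sites, so the Hamming distance is 5.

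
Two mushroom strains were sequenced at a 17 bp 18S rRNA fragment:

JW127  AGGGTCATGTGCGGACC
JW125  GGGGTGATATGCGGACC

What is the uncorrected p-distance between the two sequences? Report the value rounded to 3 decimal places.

Mismatches occur at site 1 (A→G), site 6 (C→G), site 9 (G→A).
There are 3 differences over 17 sites, so p = 3/17 = 0.176.

0.176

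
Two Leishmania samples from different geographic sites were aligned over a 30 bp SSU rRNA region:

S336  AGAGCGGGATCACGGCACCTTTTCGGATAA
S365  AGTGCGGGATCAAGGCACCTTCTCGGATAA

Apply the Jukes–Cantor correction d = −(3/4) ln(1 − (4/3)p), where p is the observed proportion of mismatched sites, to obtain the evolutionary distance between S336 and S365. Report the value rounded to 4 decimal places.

Differing sites — 3:A/T; 13:C/A; 22:T/C.
p = 3/30 = 0.100000.
d = −0.75 · ln(1 − (4/3)·0.100000) = −0.75 · ln(0.866667) = −0.75 · (-0.143100) = 0.1073.

0.1073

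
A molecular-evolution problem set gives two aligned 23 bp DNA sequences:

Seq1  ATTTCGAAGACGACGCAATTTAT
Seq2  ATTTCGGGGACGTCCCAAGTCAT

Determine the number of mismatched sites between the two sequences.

6

Mismatches occur at site 7 (A/G), site 8 (A/G), site 13 (A/T), site 15 (G/C), site 19 (T/G), site 21 (T/C).
That gives 6 mismatches out of 23 aligned sites, so the Hamming distance is 6.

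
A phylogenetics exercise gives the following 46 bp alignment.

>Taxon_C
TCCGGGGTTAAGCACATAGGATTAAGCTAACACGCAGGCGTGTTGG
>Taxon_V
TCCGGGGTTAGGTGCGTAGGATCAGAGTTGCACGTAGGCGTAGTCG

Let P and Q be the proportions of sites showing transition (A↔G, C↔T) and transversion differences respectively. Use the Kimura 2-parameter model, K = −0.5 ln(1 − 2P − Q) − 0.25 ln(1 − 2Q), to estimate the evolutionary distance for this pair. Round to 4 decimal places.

The sequences differ at positions 11 (A/G, transition), 13 (C/T, transition), 14 (A/G, transition), 16 (A/G, transition), 23 (T/C, transition), 25 (A/G, transition), 26 (G/A, transition), 27 (C/G, transversion), 29 (A/T, transversion), 30 (A/G, transition), 35 (C/T, transition), 42 (G/A, transition), 43 (T/G, transversion), 45 (G/C, transversion).
Of the 14 differences, 10 transitions and 4 transversions over 46 sites: P = 10/46 = 0.217391, Q = 4/46 = 0.086957.
d = −0.5·ln(0.478261) − 0.25·ln(0.826086) = −0.5·(-0.737599) − 0.25·(-0.191056) = 0.4166.

0.4166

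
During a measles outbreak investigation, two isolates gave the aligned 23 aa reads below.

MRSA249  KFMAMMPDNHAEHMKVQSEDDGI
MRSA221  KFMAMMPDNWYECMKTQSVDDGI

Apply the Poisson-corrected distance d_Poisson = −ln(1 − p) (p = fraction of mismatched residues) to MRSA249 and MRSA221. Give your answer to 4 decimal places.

0.2451

Mismatches occur at site 10 (H↔W), site 11 (A↔Y), site 13 (H↔C), site 16 (V↔T), site 19 (E↔V).
p = 5/23 = 0.217391.
d = −ln(1 − 0.217391) = −ln(0.782609) = 0.2451.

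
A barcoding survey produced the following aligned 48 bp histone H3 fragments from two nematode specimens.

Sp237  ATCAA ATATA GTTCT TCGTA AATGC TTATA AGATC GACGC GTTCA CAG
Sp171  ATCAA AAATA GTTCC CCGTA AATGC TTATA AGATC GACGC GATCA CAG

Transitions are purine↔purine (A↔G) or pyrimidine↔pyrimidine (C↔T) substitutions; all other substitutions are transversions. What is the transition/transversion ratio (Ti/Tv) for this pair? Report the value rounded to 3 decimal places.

1.000

Mismatches occur at site 7 (T/A, transversion), site 15 (T/C, transition), site 16 (T/C, transition), site 42 (T/A, transversion).
Of the 4 differences, 2 transitions and 2 transversions, so Ti/Tv = 2/2 = 1.000.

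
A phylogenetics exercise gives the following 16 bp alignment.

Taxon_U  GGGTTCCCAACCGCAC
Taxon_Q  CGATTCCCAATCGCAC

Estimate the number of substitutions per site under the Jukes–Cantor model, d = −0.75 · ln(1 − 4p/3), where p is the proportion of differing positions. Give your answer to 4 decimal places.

The sequences differ at positions 1 (G/C), 3 (G/A), 11 (C/T).
p = 3/16 = 0.187500.
d = −0.75 · ln(1 − (4/3)·0.187500) = −0.75 · ln(0.750000) = −0.75 · (-0.287682) = 0.2158.

0.2158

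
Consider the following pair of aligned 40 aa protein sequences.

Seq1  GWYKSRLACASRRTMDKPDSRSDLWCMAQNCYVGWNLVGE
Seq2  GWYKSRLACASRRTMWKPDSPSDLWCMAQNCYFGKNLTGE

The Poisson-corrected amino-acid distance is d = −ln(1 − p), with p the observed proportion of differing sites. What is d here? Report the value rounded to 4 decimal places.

0.1335

Differing sites — 16:D/W; 21:R/P; 33:V/F; 35:W/K; 38:V/T.
p = 5/40 = 0.125000.
d = −ln(1 − 0.125000) = −ln(0.875000) = 0.1335.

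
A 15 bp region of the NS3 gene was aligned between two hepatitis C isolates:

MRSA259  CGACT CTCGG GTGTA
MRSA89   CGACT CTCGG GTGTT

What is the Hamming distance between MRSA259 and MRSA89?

1

The sequences differ at position 15 (A/T).
That gives 1 mismatch out of 15 aligned sites, so the Hamming distance is 1.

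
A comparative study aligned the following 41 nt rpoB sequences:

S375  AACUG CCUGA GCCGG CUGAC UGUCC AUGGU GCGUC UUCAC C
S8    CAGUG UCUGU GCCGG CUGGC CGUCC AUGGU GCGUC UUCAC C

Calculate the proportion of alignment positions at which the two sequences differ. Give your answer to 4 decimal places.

0.1463

Mismatches occur at site 1 (A→C), site 3 (C→G), site 6 (C→U), site 10 (A→U), site 19 (A→G), site 21 (U→C).
There are 6 differences over 41 sites, so p = 6/41 = 0.1463.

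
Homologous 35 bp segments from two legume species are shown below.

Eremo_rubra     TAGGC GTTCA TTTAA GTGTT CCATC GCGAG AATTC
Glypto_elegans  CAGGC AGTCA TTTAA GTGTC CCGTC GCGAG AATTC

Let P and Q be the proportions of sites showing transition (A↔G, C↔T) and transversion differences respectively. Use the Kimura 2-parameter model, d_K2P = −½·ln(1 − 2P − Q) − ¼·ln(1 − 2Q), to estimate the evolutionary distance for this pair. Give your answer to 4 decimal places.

0.1633

Differing sites — 1:T/C (Ti); 6:G/A (Ti); 7:T/G (Tv); 20:T/C (Ti); 23:A/G (Ti).
Of the 5 differences, 4 transitions and 1 transversion over 35 sites: P = 4/35 = 0.114286, Q = 1/35 = 0.028571.
d = −0.5·ln(0.742857) − 0.25·ln(0.942858) = −0.5·(-0.297252) − 0.25·(-0.058840) = 0.1633.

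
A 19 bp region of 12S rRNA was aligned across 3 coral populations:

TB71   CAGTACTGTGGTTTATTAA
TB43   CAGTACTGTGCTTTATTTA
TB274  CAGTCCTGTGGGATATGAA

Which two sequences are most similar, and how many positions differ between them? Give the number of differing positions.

Pairwise Hamming distances:
  TB71 vs TB43: 2
  TB71 vs TB274: 4
  TB43 vs TB274: 6
The smallest is 2, between TB71 and TB43.

2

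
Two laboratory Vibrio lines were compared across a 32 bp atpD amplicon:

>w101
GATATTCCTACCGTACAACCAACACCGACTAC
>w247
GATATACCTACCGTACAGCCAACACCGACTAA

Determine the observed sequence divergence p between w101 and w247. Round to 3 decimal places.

Mismatches occur at site 6 (T→A), site 18 (A→G), site 32 (C→A).
There are 3 differences over 32 sites, so p = 3/32 = 0.094.

0.094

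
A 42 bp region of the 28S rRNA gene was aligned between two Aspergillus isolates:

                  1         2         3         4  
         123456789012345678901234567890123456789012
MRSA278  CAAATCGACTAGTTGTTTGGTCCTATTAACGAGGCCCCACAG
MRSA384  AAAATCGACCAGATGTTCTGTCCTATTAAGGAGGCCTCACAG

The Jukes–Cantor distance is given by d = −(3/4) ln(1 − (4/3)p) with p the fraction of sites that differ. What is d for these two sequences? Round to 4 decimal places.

Mismatches occur at site 1 (C/A), site 10 (T/C), site 13 (T/A), site 18 (T/C), site 19 (G/T), site 30 (C/G), site 37 (C/T).
p = 7/42 = 0.166667.
d = −0.75 · ln(1 − (4/3)·0.166667) = −0.75 · ln(0.777777) = −0.75 · (-0.251315) = 0.1885.

0.1885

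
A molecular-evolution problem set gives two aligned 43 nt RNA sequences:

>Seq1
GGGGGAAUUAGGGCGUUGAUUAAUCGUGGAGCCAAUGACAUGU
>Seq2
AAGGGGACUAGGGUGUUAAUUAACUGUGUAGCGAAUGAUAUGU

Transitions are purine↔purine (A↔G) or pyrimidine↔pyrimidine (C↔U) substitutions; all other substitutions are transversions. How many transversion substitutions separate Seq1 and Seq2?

The sequences differ at positions 1 (G/A, transition), 2 (G/A, transition), 6 (A/G, transition), 8 (U/C, transition), 14 (C/U, transition), 18 (G/A, transition), 24 (U/C, transition), 25 (C/U, transition), 29 (G/U, transversion), 33 (C/G, transversion), 39 (C/U, transition).
Of the 11 differences, 9 transitions and 2 transversions, so the answer is 2.

2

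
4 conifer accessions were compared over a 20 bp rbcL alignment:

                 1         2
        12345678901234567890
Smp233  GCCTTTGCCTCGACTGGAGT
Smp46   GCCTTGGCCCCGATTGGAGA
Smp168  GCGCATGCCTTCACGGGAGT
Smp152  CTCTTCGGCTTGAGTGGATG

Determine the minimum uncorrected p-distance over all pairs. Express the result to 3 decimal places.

0.200

Pairwise Hamming distances:
  Smp233 vs Smp46: 4
  Smp233 vs Smp168: 6
  Smp233 vs Smp152: 8
  Smp46 vs Smp168: 10
  Smp46 vs Smp152: 9
  Smp168 vs Smp152: 12
The smallest is 4 mismatches, between Smp233 and Smp46; p = 4/20 = 0.200.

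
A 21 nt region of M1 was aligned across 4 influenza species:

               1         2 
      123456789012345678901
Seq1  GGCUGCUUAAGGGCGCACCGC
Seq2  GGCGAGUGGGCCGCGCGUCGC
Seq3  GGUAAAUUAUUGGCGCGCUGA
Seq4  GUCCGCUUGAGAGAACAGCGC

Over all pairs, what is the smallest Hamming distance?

Pairwise Hamming distances:
  Seq1 vs Seq2: 10
  Seq1 vs Seq3: 9
  Seq1 vs Seq4: 7
  Seq2 vs Seq3: 11
  Seq2 vs Seq4: 12
  Seq3 vs Seq4: 15
The smallest is 7, between Seq1 and Seq4.

7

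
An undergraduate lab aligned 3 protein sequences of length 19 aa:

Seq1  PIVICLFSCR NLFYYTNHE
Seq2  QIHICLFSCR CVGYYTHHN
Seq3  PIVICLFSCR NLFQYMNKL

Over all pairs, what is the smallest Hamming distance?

4

Pairwise Hamming distances:
  Seq1 vs Seq2: 7
  Seq1 vs Seq3: 4
  Seq2 vs Seq3: 10
The smallest is 4, between Seq1 and Seq3.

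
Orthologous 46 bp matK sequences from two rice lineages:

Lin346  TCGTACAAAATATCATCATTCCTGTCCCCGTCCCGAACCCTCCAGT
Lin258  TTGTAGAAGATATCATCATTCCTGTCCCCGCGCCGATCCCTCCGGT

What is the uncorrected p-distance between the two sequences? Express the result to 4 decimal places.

Differing sites — 2:C/T; 6:C/G; 9:A/G; 31:T/C; 32:C/G; 37:A/T; 44:A/G.
There are 7 differences over 46 sites, so p = 7/46 = 0.1522.

0.1522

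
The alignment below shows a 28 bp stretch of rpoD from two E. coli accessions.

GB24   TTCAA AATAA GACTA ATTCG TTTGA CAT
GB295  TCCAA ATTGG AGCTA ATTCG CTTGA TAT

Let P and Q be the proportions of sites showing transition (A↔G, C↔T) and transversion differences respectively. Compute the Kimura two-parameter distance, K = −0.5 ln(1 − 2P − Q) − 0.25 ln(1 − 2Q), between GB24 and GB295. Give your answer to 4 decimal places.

0.4022

Differing sites — 2:T/C (Ti); 7:A/T (Tv); 9:A/G (Ti); 10:A/G (Ti); 11:G/A (Ti); 12:A/G (Ti); 21:T/C (Ti); 26:C/T (Ti).
Of the 8 differences, 7 transitions and 1 transversion over 28 sites: P = 7/28 = 0.250000, Q = 1/28 = 0.035714.
d = −0.5·ln(0.464286) − 0.25·ln(0.928572) = −0.5·(-0.767255) − 0.25·(-0.074107) = 0.4022.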